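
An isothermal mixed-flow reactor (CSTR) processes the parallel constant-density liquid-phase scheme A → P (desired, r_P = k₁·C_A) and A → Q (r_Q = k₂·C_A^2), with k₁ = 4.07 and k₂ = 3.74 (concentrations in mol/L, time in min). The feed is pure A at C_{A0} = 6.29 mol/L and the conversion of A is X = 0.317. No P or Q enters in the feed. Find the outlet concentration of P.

0.403 mol/L

Exit C_A = C_{A0}(1−X) = 6.29×0.683 = 4.296 mol/L.
Rates in a CSTR are evaluated at the outlet concentration: r_P = 4.07×4.296 = 17.49, r_Q = 3.74×4.296^2 = 69.03.
Fraction of consumed A going to P: r_P/(r_P+r_Q) = 0.2021.
C_P = 0.2021·C_{A0}·X = 0.2021×6.29×0.317 = 0.403 mol/L.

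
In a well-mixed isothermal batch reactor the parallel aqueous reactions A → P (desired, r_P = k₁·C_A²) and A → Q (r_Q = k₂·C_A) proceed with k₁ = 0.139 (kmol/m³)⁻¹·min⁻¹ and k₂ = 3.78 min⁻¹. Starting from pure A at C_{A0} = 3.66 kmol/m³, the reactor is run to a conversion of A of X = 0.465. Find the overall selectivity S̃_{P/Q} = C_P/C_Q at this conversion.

C_A = C_{A0}(1−X) = 1.958 kmol/m³.
Along a PFR/batch, dC_Q/dC_A = −r_Q/(r_P+r_Q) = −k₂/(k₂+k₁·C_A).
Integrating from C_{A0} to C_A: C_Q = (3.78/0.139)·ln[(3.78+0.139·3.66)/(3.78+0.139·1.96)] = 27.19·ln(4.289/4.052) = 1.543 kmol/m³.
Then C_P = (C_{A0}−C_A) − C_Q = 1.702 − 1.543 = 0.1589 kmol/m³.
S̃_{P/Q} = C_P/C_Q = 0.1589/1.543 = 0.103.

0.103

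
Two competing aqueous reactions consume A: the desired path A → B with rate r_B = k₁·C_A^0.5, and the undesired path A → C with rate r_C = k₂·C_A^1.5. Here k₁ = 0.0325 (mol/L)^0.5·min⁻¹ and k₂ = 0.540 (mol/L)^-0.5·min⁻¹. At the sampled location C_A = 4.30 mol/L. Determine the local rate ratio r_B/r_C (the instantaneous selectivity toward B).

0.0140

S_{B/C} = r_B/r_C = (k₁·C_A^0.5)/(k₂·C_A^1.5) = (k₁/k₂)·C_A⁻¹.
= (0.0325×4.300^0.5) / (0.540×4.300^1.5) = 0.06739/4.815 = 0.0140.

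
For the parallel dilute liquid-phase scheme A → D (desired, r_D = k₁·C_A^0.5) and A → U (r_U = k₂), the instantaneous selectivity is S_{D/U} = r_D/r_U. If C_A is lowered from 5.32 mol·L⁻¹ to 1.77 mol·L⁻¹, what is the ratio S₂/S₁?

S_{D/U} = (k₁/k₂)·C_A^0.5, so S₂/S₁ = (C_{A,2}/C_{A,1})^0.5.
= (1.77/5.32)^0.5 = (0.3327)^0.5 = 0.577.

0.577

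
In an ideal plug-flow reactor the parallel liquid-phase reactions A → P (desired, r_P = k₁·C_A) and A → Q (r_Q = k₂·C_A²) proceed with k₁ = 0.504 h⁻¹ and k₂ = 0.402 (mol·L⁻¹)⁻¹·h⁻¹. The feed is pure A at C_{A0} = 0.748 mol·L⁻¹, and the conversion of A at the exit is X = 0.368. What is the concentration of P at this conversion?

0.185 mol·L⁻¹

C_A = C_{A0}(1−X) = 0.4727 mol·L⁻¹.
Along a PFR/batch, dC_P/dC_A = −r_P/(r_P+r_Q) = −k₁/(k₁+k₂·C_A).
Integrating from C_{A0} to C_A: C_P = (0.504/0.402)·ln[(0.504+0.402·0.748)/(0.504+0.402·0.473)] = 1.254·ln(0.8047/0.6940) = 0.1855 mol·L⁻¹.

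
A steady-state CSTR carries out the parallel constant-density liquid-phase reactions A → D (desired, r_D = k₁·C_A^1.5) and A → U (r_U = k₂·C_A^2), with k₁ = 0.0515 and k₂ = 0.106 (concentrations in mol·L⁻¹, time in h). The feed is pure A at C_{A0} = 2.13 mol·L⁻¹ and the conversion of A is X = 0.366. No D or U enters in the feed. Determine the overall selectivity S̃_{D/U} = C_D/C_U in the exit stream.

Exit C_A = C_{A0}(1−X) = 2.13×0.634 = 1.350 mol·L⁻¹.
Rates in a CSTR are evaluated at the outlet concentration: r_D = 0.0515×1.350^1.5 = 0.08082, r_U = 0.106×1.350^2 = 0.1933.
Overall selectivity = C_D/C_U = r_Dτ/(r_Uτ) = r_D/r_U = 0.418.

0.418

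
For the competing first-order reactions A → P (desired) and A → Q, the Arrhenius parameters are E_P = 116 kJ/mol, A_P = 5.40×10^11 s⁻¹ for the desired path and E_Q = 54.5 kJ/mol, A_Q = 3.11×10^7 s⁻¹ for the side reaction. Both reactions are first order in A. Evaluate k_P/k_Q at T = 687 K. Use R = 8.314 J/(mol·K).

0.366

k_P/k_Q = (A_P/A_Q)·exp[−(E_P−E_Q)/(RT)] = (A_P/A_Q)·exp[(E_Q−E_P)/(RT)].
(E_Q−E_P)/(RT) = (54.5−116)×10³/(8.314×687) = -61500/5712 = -10.77.
k_P/k_Q = (5.40×10^11/3.11×10^7)·exp(-10.77) = 17363 × 2.108×10^-5 = 0.366.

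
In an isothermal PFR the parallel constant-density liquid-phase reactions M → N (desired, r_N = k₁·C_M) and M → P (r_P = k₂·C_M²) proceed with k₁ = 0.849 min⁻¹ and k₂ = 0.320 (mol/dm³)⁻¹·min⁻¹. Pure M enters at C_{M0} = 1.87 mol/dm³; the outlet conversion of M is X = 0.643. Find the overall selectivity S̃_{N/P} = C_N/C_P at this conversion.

2.14

C_M = C_{M0}(1−X) = 0.6676 mol/dm³.
Along a PFR/batch, dC_N/dC_M = −r_N/(r_N+r_P) = −k₁/(k₁+k₂·C_M).
Integrating from C_{M0} to C_M: C_N = (0.849/0.320)·ln[(0.849+0.320·1.87)/(0.849+0.320·0.668)] = 2.653·ln(1.447/1.063) = 0.8199 mol/dm³.
C_P = (C_{M0}−C_M)−C_N = 0.3825 mol/dm³; S̃_{N/P} = 0.8199/0.3825 = 2.14.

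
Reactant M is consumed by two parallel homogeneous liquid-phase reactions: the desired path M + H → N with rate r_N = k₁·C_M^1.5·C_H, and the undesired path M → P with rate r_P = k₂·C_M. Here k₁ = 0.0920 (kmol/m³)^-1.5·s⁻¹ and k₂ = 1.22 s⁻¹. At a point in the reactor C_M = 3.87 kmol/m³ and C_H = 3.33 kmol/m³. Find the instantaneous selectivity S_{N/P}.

0.494

S_{N/P} = r_N/r_P = (k₁·C_M^1.5·C_H)/(k₂·C_M) = (k₁/k₂)·C_M^0.5·C_H.
= (0.0920×3.870^1.5×3.330) / (1.22×3.870) = 2.332/4.721 = 0.494.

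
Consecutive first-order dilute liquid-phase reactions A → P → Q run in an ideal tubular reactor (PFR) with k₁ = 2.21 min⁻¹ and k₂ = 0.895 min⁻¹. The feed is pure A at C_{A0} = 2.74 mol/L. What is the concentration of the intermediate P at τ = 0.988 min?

For first-order series with pure A initially, C_P(τ) = k₁C_{A0}/(k₂−k₁)·(e^(−k₁τ) − e^(−k₂τ)).
e^(−k₁τ) = e^(−2.21×0.988) = e^(−2.183) = 0.1126; e^(−k₂τ) = e^(−0.8843) = 0.4130.
C_P = 2.21×2.74/(0.895−2.21) × (0.1126−0.4130) = (-4.605)×(-0.3004) = 1.383 mol/L.

1.38 mol/L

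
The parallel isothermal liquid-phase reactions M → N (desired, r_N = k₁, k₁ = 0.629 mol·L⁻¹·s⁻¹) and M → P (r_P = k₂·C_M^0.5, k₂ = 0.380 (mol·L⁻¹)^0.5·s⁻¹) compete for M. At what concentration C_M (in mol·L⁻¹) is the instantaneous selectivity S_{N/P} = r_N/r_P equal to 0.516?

10.3 mol·L⁻¹

S_{N/P} = (k₁/k₂)·C_M^-0.5 ⇒ C_M = (S·k₂/k₁)^(-2).
= (0.516×0.380/0.629)^(-2) = (0.3117)^(-2) = 10.3 mol·L⁻¹.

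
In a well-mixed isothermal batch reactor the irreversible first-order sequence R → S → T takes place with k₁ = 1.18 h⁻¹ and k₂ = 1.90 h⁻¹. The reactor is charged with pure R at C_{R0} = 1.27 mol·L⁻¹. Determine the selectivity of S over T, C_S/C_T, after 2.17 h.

0.122

The intermediate concentration in a first-order A→B→C sequence is C_S = k₁C_{R0}(e^(−k₁t) − e^(−k₂t))/(k₂−k₁).
e^(−k₁t) = e^(−1.18×2.17) = e^(−2.561) = 0.07726; e^(−k₂t) = e^(−4.123) = 0.01620.
C_S = 1.18×1.27/(1.90−1.18) × (0.07726−0.01620) = 2.081×0.06106 = 0.1271 mol·L⁻¹.
C_R = C_{R0}e^(−k₁t) = 0.09812 mol·L⁻¹, so C_T = C_{R0}−C_R−C_S = 1.045 mol·L⁻¹; C_S/C_T = 0.122.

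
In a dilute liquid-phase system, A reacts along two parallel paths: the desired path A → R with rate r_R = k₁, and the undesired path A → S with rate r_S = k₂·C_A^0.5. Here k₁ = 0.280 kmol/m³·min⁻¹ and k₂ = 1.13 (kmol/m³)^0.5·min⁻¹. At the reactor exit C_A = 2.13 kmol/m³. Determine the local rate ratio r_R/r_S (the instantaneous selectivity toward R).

S_{R/S} = r_R/r_S = (k₁)/(k₂·C_A^0.5) = (k₁/k₂)·C_A^-0.5.
= (0.280) / (1.13×2.130^0.5) = 0.2800/1.649 = 0.170.
The undesired path is higher order in A, so low C_A (CSTR or dilute feed) favours R.

0.170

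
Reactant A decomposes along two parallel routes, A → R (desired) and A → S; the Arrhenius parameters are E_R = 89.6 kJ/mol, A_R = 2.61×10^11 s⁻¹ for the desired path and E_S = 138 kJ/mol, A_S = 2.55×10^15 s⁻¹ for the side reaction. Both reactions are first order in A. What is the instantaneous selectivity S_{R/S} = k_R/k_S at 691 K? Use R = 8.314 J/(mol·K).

Since both paths have the same order in A, the concentration cancels and S_{R/S} = k_R/k_S = (A_R/A_S)·exp[(E_S−E_R)/(RT)].
(E_S−E_R)/(RT) = (138−89.6)×10³/(8.314×691) = 48400/5745 = 8.425.
k_R/k_S = (2.61×10^11/2.55×10^15)·exp(8.425) = 1.024×10^-4 × 4559 = 0.467.

0.467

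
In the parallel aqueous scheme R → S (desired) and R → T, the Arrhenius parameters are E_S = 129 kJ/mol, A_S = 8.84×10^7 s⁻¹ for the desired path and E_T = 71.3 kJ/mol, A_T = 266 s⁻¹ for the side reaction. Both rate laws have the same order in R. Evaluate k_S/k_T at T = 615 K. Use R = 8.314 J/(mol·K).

4.18

Since both paths have the same order in R, the concentration cancels and S_{S/T} = k_S/k_T = (A_S/A_T)·exp[(E_T−E_S)/(RT)].
(E_T−E_S)/(RT) = (71.3−129)×10³/(8.314×615) = -57700/5113 = -11.28.
k_S/k_T = (8.84×10^7/266)·exp(-11.28) = 3.323×10^5 × 1.256×10^-5 = 4.18.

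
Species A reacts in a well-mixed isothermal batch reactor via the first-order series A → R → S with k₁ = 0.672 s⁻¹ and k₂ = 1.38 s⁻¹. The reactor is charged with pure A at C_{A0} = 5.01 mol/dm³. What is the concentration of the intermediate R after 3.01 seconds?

Solving the coupled first-order balances gives C_R(t) = [k₁/(k₂−k₁)]·C_{A0}·(e^(−k₁t) − e^(−k₂t)).
e^(−k₁t) = e^(−0.672×3.01) = e^(−2.023) = 0.1323; e^(−k₂t) = e^(−4.154) = 0.01570.
C_R = 0.672×5.01/(1.38−0.672) × (0.1323−0.01570) = 4.755×0.1166 = 0.5544 mol/dm³.

0.554 mol/dm³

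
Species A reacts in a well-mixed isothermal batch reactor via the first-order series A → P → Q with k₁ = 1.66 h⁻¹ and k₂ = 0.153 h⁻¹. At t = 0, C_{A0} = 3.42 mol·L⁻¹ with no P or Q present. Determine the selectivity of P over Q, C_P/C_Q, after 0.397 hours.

29.3

The intermediate concentration in a first-order A→B→C sequence is C_P = k₁C_{A0}(e^(−k₁t) − e^(−k₂t))/(k₂−k₁).
e^(−k₁t) = e^(−1.66×0.397) = e^(−0.6590) = 0.5174; e^(−k₂t) = e^(−0.06074) = 0.9411.
C_P = 1.66×3.42/(0.153−1.66) × (0.5174−0.9411) = (-3.767)×(-0.4237) = 1.596 mol·L⁻¹.
C_A = C_{A0}e^(−k₁t) = 1.769 mol·L⁻¹, so C_Q = C_{A0}−C_A−C_P = 0.05443 mol·L⁻¹; C_P/C_Q = 29.3.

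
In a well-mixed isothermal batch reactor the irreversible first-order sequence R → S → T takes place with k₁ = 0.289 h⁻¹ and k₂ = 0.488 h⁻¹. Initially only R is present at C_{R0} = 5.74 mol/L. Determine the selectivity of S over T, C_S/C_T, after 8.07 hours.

The intermediate concentration in a first-order A→B→C sequence is C_S = k₁C_{R0}(e^(−k₁t) − e^(−k₂t))/(k₂−k₁).
e^(−k₁t) = e^(−0.289×8.07) = e^(−2.332) = 0.09708; e^(−k₂t) = e^(−3.938) = 0.01948.
C_S = 0.289×5.74/(0.488−0.289) × (0.09708−0.01948) = 8.336×0.07759 = 0.6468 mol/L.
C_R = C_{R0}e^(−k₁t) = 0.5572 mol/L, so C_T = C_{R0}−C_R−C_S = 4.536 mol/L; C_S/C_T = 0.143.

0.143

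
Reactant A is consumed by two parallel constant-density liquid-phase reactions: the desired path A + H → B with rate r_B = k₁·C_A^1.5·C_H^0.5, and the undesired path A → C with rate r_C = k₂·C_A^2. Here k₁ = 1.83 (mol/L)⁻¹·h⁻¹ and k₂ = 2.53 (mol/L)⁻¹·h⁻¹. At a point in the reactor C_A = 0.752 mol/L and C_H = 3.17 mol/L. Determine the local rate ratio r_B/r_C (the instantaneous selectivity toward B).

1.49

S_{B/C} = r_B/r_C = (k₁·C_A^1.5·C_H^0.5)/(k₂·C_A^2) = (k₁/k₂)·C_A^-0.5·C_H^0.5.
= (1.83×0.7520^1.5×3.170^0.5) / (2.53×0.7520^2) = 2.125/1.431 = 1.49.
The undesired path is higher order in A, so low C_A (CSTR or dilute feed) favours B.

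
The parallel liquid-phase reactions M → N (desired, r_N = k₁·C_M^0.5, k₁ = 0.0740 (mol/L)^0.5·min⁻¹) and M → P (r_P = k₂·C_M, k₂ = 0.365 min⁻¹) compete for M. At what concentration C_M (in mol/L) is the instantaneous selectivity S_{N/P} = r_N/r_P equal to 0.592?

S_{N/P} = (k₁/k₂)·C_M^-0.5 ⇒ C_M = (S·k₂/k₁)^(-2).
= (0.592×0.365/0.0740)^(-2) = (2.920)^(-2) = 0.117 mol/L.

0.117 mol/L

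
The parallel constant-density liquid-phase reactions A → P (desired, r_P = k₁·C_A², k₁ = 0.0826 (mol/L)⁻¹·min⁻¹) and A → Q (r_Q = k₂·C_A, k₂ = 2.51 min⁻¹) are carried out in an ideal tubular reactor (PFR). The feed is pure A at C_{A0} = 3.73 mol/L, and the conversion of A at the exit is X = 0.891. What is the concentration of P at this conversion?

C_A = C_{A0}(1−X) = 0.4066 mol/L.
Along a PFR/batch, dC_Q/dC_A = −r_Q/(r_P+r_Q) = −k₂/(k₂+k₁·C_A).
Integrating from C_{A0} to C_A: C_Q = (2.51/0.0826)·ln[(2.51+0.0826·3.73)/(2.51+0.0826·0.407)] = 30.39·ln(2.818/2.544) = 3.114 mol/L.
Then C_P = (C_{A0}−C_A) − C_Q = 3.323 − 3.114 = 0.2091 mol/L.

0.209 mol/L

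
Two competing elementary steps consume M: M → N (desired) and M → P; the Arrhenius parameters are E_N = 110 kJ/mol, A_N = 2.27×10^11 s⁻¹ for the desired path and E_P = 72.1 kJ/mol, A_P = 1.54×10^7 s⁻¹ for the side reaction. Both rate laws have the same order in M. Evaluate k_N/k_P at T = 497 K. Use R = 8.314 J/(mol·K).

1.53

With equal orders, S_{N/P} = k_N/k_P = (A_N/A_P)·exp[(E_P−E_N)/(RT)].
(E_P−E_N)/(RT) = (72.1−110)×10³/(8.314×497) = -37900/4132 = -9.172.
k_N/k_P = (2.27×10^11/1.54×10^7)·exp(-9.172) = 14740 × 1.039×10^-4 = 1.53.
Since E_N > E_P, raising the temperature improves selectivity toward N.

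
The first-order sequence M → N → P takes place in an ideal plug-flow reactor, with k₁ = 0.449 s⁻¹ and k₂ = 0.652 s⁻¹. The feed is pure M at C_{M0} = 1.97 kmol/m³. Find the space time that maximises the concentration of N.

For first-order series the maximum of C_N occurs at τ_opt = ln(k₂/k₁)/(k₂−k₁).
= ln(0.652/0.449)/(0.652−0.449) = ln(1.452)/0.2030 = 0.3730/0.2030 = 1.84 s.

1.84 s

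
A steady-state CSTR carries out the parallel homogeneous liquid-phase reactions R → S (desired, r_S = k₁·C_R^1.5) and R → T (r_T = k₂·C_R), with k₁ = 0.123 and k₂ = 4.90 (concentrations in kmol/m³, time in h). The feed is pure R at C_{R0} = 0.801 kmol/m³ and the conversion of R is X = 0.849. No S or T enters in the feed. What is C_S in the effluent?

Exit C_R = C_{R0}(1−X) = 0.801×0.151 = 0.1210 kmol/m³.
Rates in a CSTR are evaluated at the outlet concentration: r_S = 0.123×0.1210^1.5 = 0.005174, r_T = 4.90×0.1210 = 0.5927.
Fraction of consumed R going to S: r_S/(r_S+r_T) = 0.008654.
C_S = 0.008654·C_{R0}·X = 0.008654×0.801×0.849 = 0.00589 kmol/m³.

0.00589 kmol/m³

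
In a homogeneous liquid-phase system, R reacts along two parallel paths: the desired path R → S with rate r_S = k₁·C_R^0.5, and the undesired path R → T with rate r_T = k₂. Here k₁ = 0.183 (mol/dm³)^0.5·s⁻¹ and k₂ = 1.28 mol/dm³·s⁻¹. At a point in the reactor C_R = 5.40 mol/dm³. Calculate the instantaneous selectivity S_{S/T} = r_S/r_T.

0.332

S_{S/T} = r_S/r_T = (k₁·C_R^0.5)/(k₂) = (k₁/k₂)·C_R^0.5.
= (0.183×5.400^0.5) / (1.28) = 0.4253/1.280 = 0.332.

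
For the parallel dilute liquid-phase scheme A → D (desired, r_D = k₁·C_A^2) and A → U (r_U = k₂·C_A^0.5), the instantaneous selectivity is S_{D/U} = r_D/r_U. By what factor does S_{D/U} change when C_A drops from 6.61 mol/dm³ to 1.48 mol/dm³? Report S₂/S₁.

S_{D/U} = (k₁/k₂)·C_A^1.5, so S₂/S₁ = (C_{A,2}/C_{A,1})^1.5.
= (1.48/6.61)^1.5 = (0.2239)^1.5 = 0.106.

0.106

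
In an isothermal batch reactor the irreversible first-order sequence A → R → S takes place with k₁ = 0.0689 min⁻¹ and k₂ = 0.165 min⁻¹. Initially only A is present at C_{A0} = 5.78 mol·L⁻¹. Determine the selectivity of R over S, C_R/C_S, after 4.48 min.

Solving the coupled first-order balances gives C_R(t) = [k₁/(k₂−k₁)]·C_{A0}·(e^(−k₁t) − e^(−k₂t)).
e^(−k₁t) = e^(−0.0689×4.48) = e^(−0.3087) = 0.7344; e^(−k₂t) = e^(−0.7392) = 0.4775.
C_R = 0.0689×5.78/(0.165−0.0689) × (0.7344−0.4775) = 4.144×0.2569 = 1.065 mol·L⁻¹.
C_A = C_{A0}e^(−k₁t) = 4.245 mol·L⁻¹, so C_S = C_{A0}−C_A−C_R = 0.4703 mol·L⁻¹; C_R/C_S = 2.26.

2.26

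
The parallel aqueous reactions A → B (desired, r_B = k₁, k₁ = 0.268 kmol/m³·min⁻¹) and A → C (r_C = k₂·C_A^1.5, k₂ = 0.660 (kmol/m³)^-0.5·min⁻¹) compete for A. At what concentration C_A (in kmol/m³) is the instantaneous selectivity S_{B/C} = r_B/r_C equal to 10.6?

0.114 kmol/m³

S_{B/C} = (k₁/k₂)·C_A^-1.5 ⇒ C_A = (S·k₂/k₁)^(1/(-1.5)).
= (10.6×0.660/0.268)^(-0.6667) = (26.10)^(-0.6667) = 0.114 kmol/m³.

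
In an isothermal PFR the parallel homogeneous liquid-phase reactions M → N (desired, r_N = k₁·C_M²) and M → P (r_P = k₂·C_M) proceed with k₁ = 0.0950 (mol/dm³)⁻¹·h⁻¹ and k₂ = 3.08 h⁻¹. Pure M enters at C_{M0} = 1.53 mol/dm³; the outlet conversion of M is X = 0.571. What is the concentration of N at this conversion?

0.0284 mol/dm³

C_M = C_{M0}(1−X) = 0.6564 mol/dm³.
Along a PFR/batch, dC_P/dC_M = −r_P/(r_N+r_P) = −k₂/(k₂+k₁·C_M).
Integrating from C_{M0} to C_M: C_P = (3.08/0.0950)·ln[(3.08+0.0950·1.53)/(3.08+0.0950·0.656)] = 32.42·ln(3.225/3.142) = 0.8452 mol/dm³.
Then C_N = (C_{M0}−C_M) − C_P = 0.8736 − 0.8452 = 0.02845 mol/dm³.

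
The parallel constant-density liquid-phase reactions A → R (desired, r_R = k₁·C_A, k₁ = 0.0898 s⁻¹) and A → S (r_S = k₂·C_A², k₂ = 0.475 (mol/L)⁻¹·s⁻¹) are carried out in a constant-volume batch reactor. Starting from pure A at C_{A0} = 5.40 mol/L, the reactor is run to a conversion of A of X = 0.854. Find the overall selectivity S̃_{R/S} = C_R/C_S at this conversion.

0.0770

C_A = C_{A0}(1−X) = 0.7884 mol/L.
Along a PFR/batch, dC_R/dC_A = −r_R/(r_R+r_S) = −k₁/(k₁+k₂·C_A).
Integrating from C_{A0} to C_A: C_R = (0.0898/0.475)·ln[(0.0898+0.475·5.40)/(0.0898+0.475·0.788)] = 0.1891·ln(2.655/0.4643) = 0.3296 mol/L.
C_S = (C_{A0}−C_A)−C_R = 4.282 mol/L; S̃_{R/S} = 0.3296/4.282 = 0.0770.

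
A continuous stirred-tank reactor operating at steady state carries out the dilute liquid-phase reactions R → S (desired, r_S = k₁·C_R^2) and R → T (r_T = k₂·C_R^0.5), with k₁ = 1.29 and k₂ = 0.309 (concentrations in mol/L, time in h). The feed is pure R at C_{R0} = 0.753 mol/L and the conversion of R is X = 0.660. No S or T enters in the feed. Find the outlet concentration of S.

0.174 mol/L

Exit C_R = C_{R0}(1−X) = 0.753×0.340 = 0.2560 mol/L.
A CSTR operates uniformly at the exit composition, giving r_S = 0.08455 and r_T = 0.1563 (each k·C_R^n at C_R = 0.2560).
Fraction of consumed R going to S: r_S/(r_S+r_T) = 0.3510.
C_S = 0.3510·C_{R0}·X = 0.3510×0.753×0.660 = 0.174 mol/L.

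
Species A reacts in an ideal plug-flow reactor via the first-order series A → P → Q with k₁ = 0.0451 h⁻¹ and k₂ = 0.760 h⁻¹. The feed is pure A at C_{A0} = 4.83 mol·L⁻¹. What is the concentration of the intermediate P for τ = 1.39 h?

0.180 mol·L⁻¹

Solving the coupled first-order balances gives C_P(τ) = [k₁/(k₂−k₁)]·C_{A0}·(e^(−k₁τ) − e^(−k₂τ)).
e^(−k₁τ) = e^(−0.0451×1.39) = e^(−0.06269) = 0.9392; e^(−k₂τ) = e^(−1.056) = 0.3477.
C_P = 0.0451×4.83/(0.760−0.0451) × (0.9392−0.3477) = 0.3047×0.5915 = 0.1802 mol·L⁻¹.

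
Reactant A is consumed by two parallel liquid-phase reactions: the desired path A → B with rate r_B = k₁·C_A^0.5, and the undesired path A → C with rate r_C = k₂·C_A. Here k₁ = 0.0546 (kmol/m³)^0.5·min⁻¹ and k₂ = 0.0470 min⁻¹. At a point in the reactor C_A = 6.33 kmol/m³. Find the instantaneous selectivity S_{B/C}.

0.462

S_{B/C} = r_B/r_C = (k₁·C_A^0.5)/(k₂·C_A) = (k₁/k₂)·C_A^-0.5.
= (0.0546×6.330^0.5) / (0.0470×6.330) = 0.1374/0.2975 = 0.462.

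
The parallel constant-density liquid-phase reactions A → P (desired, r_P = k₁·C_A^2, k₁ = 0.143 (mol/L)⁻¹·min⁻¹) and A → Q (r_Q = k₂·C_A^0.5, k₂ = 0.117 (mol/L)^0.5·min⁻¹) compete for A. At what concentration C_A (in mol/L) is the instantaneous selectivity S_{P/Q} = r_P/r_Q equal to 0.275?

0.370 mol/L

S_{P/Q} = (k₁/k₂)·C_A^1.5 ⇒ C_A = (S·k₂/k₁)^(1/1.5).
= (0.275×0.117/0.143)^(0.6667) = (0.2250)^(0.6667) = 0.370 mol/L.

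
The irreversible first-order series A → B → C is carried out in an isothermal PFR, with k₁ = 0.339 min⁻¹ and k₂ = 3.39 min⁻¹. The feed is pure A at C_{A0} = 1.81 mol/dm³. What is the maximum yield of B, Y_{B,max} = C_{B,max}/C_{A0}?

At the optimum, C_{B,max}/C_{A0} = (k₁/k₂)^[k₂/(k₂−k₁)].
= (0.339/3.39)^(3.39/(3.39−0.339)) = (0.1000)^(1.111) = 0.07743.

0.0774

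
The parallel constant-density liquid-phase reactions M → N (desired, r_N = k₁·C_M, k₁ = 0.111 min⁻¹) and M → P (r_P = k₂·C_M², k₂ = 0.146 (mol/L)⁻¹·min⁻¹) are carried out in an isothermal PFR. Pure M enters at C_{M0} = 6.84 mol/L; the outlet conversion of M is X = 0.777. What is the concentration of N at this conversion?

0.914 mol/L

C_M = C_{M0}(1−X) = 1.525 mol/L.
Along a PFR/batch, dC_N/dC_M = −r_N/(r_N+r_P) = −k₁/(k₁+k₂·C_M).
Integrating from C_{M0} to C_M: C_N = (0.111/0.146)·ln[(0.111+0.146·6.84)/(0.111+0.146·1.53)] = 0.7603·ln(1.110/0.3337) = 0.9135 mol/L.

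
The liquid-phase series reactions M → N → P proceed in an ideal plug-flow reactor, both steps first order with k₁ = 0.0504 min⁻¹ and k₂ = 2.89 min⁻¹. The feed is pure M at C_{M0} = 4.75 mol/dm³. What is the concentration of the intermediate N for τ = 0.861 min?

0.0737 mol/dm³

For first-order series with pure M initially, C_N(τ) = k₁C_{M0}/(k₂−k₁)·(e^(−k₁τ) − e^(−k₂τ)).
e^(−k₁τ) = e^(−0.0504×0.861) = e^(−0.04339) = 0.9575; e^(−k₂τ) = e^(−2.488) = 0.08305.
C_N = 0.0504×4.75/(2.89−0.0504) × (0.9575−0.08305) = 0.08431×0.8745 = 0.07373 mol/dm³.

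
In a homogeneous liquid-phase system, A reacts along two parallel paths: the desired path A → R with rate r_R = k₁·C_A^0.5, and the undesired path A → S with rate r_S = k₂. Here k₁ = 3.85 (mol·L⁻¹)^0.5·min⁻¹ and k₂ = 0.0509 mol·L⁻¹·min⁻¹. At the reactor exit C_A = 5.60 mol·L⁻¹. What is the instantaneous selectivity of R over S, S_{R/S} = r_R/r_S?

S_{R/S} = r_R/r_S = (k₁·C_A^0.5)/(k₂) = (k₁/k₂)·C_A^0.5.
= (3.85×5.600^0.5) / (0.0509) = 9.111/0.05090 = 179.

179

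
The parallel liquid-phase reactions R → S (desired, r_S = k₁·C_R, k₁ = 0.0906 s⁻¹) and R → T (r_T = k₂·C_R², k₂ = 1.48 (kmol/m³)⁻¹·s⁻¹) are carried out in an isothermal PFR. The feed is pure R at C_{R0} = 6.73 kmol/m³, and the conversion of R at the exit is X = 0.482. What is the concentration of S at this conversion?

C_R = C_{R0}(1−X) = 3.486 kmol/m³.
Along a PFR/batch, dC_S/dC_R = −r_S/(r_S+r_T) = −k₁/(k₁+k₂·C_R).
Integrating from C_{R0} to C_R: C_S = (0.0906/1.48)·ln[(0.0906+1.48·6.73)/(0.0906+1.48·3.49)] = 0.06122·ln(10.05/5.250) = 0.03976 kmol/m³.

0.0398 kmol/m³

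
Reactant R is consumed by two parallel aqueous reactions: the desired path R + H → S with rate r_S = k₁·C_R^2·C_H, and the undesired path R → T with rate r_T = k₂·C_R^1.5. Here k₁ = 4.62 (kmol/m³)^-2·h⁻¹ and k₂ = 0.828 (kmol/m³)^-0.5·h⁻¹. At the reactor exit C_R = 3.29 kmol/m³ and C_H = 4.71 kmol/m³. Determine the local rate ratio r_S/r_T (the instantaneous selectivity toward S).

S_{S/T} = r_S/r_T = (k₁·C_R^2·C_H)/(k₂·C_R^1.5) = (k₁/k₂)·C_R^0.5·C_H.
= (4.62×3.290^2×4.710) / (0.828×3.290^1.5) = 235.5/4.941 = 47.7.
Since the desired path is higher order in R, keeping C_R high (PFR or concentrated feed) favours S.

47.7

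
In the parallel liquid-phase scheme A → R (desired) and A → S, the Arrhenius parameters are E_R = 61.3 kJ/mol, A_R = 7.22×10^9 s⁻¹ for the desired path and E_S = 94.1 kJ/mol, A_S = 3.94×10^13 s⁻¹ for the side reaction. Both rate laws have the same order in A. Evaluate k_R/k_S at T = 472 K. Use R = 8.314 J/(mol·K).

0.782

k_R/k_S = (A_R/A_S)·exp[−(E_R−E_S)/(RT)] = (A_R/A_S)·exp[(E_S−E_R)/(RT)].
(E_S−E_R)/(RT) = (94.1−61.3)×10³/(8.314×472) = 32800/3924 = 8.358.
k_R/k_S = (7.22×10^9/3.94×10^13)·exp(8.358) = 1.832×10^-4 × 4266 = 0.782.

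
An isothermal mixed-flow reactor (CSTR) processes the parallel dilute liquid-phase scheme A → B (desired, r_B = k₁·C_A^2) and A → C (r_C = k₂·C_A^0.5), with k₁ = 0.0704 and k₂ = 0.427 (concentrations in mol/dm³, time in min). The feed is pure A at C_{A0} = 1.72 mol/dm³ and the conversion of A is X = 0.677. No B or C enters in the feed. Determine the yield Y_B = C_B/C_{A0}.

Exit C_A = C_{A0}(1−X) = 1.72×0.323 = 0.5556 mol/dm³.
Rates in a CSTR are evaluated at the outlet concentration: r_B = 0.0704×0.5556^2 = 0.02173, r_C = 0.427×0.5556^0.5 = 0.3183.
Fraction of consumed A going to B: r_B/(r_B+r_C) = 0.06391.
C_B = 0.06391·C_{A0}·X = 0.06391×1.72×0.677 = 0.0744 mol/dm³; Y_B = C_B/C_{A0} = 0.0433.

0.0433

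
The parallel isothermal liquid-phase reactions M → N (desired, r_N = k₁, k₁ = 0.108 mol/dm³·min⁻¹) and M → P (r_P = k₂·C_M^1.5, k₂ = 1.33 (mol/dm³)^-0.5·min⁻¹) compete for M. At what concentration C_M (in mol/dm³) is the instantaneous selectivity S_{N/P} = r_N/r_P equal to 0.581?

0.269 mol/dm³

S_{N/P} = (k₁/k₂)·C_M^-1.5 ⇒ C_M = (S·k₂/k₁)^(1/(-1.5)).
= (0.581×1.33/0.108)^(-0.6667) = (7.155)^(-0.6667) = 0.269 mol/dm³.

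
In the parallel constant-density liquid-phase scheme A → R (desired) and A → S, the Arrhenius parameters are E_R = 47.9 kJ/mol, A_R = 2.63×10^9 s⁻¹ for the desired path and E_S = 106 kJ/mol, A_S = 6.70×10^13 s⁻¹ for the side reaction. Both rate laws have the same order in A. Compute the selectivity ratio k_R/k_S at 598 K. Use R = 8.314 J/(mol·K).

4.67

k_R/k_S = (A_R/A_S)·exp[−(E_R−E_S)/(RT)] = (A_R/A_S)·exp[(E_S−E_R)/(RT)].
(E_S−E_R)/(RT) = (106−47.9)×10³/(8.314×598) = 58100/4972 = 11.69.
k_R/k_S = (2.63×10^9/6.70×10^13)·exp(11.69) = 3.925×10^-5 × 1.189×10^5 = 4.67.
Since E_R < E_S, lowering the temperature improves selectivity toward R.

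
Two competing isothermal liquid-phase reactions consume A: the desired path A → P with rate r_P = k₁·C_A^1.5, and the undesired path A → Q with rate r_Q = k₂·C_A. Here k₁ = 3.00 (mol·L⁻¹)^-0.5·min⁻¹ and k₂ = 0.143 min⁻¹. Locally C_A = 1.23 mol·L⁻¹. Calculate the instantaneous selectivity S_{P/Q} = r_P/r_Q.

23.3

S_{P/Q} = r_P/r_Q = (k₁·C_A^1.5)/(k₂·C_A) = (k₁/k₂)·C_A^0.5.
= (3.00×1.230^1.5) / (0.143×1.230) = 4.092/0.1759 = 23.3.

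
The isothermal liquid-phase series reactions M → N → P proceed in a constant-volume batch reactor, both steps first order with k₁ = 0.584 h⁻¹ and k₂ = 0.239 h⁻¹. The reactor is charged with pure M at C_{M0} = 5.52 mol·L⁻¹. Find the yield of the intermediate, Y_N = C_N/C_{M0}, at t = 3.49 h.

0.515

For first-order series with pure M initially, C_N(t) = k₁C_{M0}/(k₂−k₁)·(e^(−k₁t) − e^(−k₂t)).
e^(−k₁t) = e^(−0.584×3.49) = e^(−2.038) = 0.1303; e^(−k₂t) = e^(−0.8341) = 0.4343.
C_N = 0.584×5.52/(0.239−0.584) × (0.1303−0.4343) = (-9.344)×(-0.3040) = 2.841 mol·L⁻¹.
Y_N = C_N/C_{M0} = 2.841/5.52 = 0.515.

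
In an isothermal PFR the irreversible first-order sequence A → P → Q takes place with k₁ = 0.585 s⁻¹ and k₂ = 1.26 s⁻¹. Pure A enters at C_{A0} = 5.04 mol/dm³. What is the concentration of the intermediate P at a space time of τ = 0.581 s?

1.01 mol/dm³

Solving the coupled first-order balances gives C_P(τ) = [k₁/(k₂−k₁)]·C_{A0}·(e^(−k₁τ) − e^(−k₂τ)).
e^(−k₁τ) = e^(−0.585×0.581) = e^(−0.3399) = 0.7119; e^(−k₂τ) = e^(−0.7321) = 0.4809.
C_P = 0.585×5.04/(1.26−0.585) × (0.7119−0.4809) = 4.368×0.2309 = 1.009 mol/dm³.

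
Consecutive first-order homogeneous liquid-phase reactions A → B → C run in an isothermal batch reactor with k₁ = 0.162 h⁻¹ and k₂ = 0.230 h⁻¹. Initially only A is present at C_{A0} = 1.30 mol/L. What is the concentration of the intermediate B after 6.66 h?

0.383 mol/L

The intermediate concentration in a first-order A→B→C sequence is C_B = k₁C_{A0}(e^(−k₁t) − e^(−k₂t))/(k₂−k₁).
e^(−k₁t) = e^(−0.162×6.66) = e^(−1.079) = 0.3400; e^(−k₂t) = e^(−1.532) = 0.2161.
C_B = 0.162×1.30/(0.230−0.162) × (0.3400−0.2161) = 3.097×0.1238 = 0.3835 mol/L.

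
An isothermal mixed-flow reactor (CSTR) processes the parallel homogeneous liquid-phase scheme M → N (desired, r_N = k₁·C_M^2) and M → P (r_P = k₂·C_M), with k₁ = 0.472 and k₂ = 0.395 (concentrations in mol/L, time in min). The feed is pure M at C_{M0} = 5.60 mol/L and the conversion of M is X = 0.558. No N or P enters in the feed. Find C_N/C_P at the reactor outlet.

Exit C_M = C_{M0}(1−X) = 5.60×0.442 = 2.475 mol/L.
Rates in a CSTR are evaluated at the outlet concentration: r_N = 0.472×2.475^2 = 2.892, r_P = 0.395×2.475 = 0.9777.
Overall selectivity = C_N/C_P = r_Nτ/(r_Pτ) = r_N/r_P = 2.96.

2.96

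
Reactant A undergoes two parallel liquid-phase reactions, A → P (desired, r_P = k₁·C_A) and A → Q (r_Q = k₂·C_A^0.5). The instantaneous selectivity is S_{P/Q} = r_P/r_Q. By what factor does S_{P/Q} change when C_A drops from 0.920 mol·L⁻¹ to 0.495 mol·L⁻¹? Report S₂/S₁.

0.734

S_{P/Q} = (k₁/k₂)·C_A^0.5, so S₂/S₁ = (C_{A,2}/C_{A,1})^0.5.
= (0.495/0.920)^0.5 = (0.5380)^0.5 = 0.734.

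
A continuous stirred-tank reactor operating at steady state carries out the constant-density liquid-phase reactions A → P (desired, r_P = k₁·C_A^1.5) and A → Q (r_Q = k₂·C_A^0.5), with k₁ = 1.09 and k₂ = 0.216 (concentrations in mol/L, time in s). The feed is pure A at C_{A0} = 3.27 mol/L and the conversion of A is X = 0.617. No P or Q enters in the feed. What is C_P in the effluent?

Exit C_A = C_{A0}(1−X) = 3.27×0.383 = 1.252 mol/L.
In a CSTR the entire volume is at exit conditions, so r_P = 1.09×1.252^1.5 = 1.528 and r_Q = 0.216×1.252^0.5 = 0.2417.
Fraction of consumed A going to P: r_P/(r_P+r_Q) = 0.8634.
C_P = 0.8634·C_{A0}·X = 0.8634×3.27×0.617 = 1.74 mol/L.

1.74 mol/L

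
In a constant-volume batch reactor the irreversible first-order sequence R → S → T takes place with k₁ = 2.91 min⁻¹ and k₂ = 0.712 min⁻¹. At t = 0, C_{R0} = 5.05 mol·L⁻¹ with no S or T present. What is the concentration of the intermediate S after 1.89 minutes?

1.71 mol·L⁻¹

Solving the coupled first-order balances gives C_S(t) = [k₁/(k₂−k₁)]·C_{R0}·(e^(−k₁t) − e^(−k₂t)).
e^(−k₁t) = e^(−2.91×1.89) = e^(−5.500) = 0.004087; e^(−k₂t) = e^(−1.346) = 0.2604.
C_S = 2.91×5.05/(0.712−2.91) × (0.004087−0.2604) = (-6.686)×(-0.2563) = 1.713 mol·L⁻¹.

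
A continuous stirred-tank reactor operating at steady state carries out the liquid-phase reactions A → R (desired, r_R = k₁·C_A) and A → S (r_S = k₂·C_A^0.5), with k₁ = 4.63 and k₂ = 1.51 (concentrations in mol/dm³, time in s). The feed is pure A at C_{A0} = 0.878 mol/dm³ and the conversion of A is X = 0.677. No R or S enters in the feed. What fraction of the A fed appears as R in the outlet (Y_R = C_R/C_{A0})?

0.420

Exit C_A = C_{A0}(1−X) = 0.878×0.323 = 0.2836 mol/dm³.
Rates in a CSTR are evaluated at the outlet concentration: r_R = 4.63×0.2836 = 1.313, r_S = 1.51×0.2836^0.5 = 0.8041.
Fraction of consumed A going to R: r_R/(r_R+r_S) = 0.6202.
C_R = 0.6202·C_{A0}·X = 0.6202×0.878×0.677 = 0.369 mol/dm³; Y_R = C_R/C_{A0} = 0.420.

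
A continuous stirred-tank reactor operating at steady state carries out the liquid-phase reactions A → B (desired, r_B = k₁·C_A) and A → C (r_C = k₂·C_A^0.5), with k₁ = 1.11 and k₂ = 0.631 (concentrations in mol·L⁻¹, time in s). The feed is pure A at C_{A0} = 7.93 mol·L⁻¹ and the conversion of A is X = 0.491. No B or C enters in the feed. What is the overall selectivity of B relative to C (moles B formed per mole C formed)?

Exit C_A = C_{A0}(1−X) = 7.93×0.509 = 4.036 mol·L⁻¹.
A CSTR operates uniformly at the exit composition, giving r_B = 4.480 and r_C = 1.268 (each k·C_A^n at C_A = 4.036).
Overall selectivity = C_B/C_C = r_Bτ/(r_Cτ) = r_B/r_C = 3.53.

3.53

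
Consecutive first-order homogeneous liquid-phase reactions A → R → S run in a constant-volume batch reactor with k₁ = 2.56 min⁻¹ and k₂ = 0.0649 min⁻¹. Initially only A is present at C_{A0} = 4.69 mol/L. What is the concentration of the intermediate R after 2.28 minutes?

Solving the coupled first-order balances gives C_R(t) = [k₁/(k₂−k₁)]·C_{A0}·(e^(−k₁t) − e^(−k₂t)).
e^(−k₁t) = e^(−2.56×2.28) = e^(−5.837) = 0.002918; e^(−k₂t) = e^(−0.1480) = 0.8625.
C_R = 2.56×4.69/(0.0649−2.56) × (0.002918−0.8625) = (-4.812)×(-0.8595) = 4.136 mol/L.

4.14 mol/L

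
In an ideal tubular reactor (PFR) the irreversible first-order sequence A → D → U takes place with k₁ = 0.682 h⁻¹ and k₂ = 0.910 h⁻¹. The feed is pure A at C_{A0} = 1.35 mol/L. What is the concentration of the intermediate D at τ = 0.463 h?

For first-order series with pure A initially, C_D(τ) = k₁C_{A0}/(k₂−k₁)·(e^(−k₁τ) − e^(−k₂τ)).
e^(−k₁τ) = e^(−0.682×0.463) = e^(−0.3158) = 0.7292; e^(−k₂τ) = e^(−0.4213) = 0.6562.
C_D = 0.682×1.35/(0.910−0.682) × (0.7292−0.6562) = 4.038×0.07306 = 0.2950 mol/L.

0.295 mol/L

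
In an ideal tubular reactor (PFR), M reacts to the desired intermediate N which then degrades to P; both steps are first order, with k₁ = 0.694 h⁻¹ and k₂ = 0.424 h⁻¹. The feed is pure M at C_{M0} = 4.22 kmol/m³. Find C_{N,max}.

1.95 kmol/m³

At the optimum, C_{N,max}/C_{M0} = (k₁/k₂)^[k₂/(k₂−k₁)].
= (0.694/0.424)^(0.424/(0.424−0.694)) = (1.637)^(-1.570) = 0.4613.
C_{N,max} = 0.4613×4.22 = 1.95 kmol/m³.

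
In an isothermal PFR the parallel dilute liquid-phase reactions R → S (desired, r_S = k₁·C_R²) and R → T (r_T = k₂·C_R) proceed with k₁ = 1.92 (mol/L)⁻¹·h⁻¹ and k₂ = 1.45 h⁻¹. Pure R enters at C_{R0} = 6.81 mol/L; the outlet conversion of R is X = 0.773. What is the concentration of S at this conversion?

C_R = C_{R0}(1−X) = 1.546 mol/L.
Along a PFR/batch, dC_T/dC_R = −r_T/(r_S+r_T) = −k₂/(k₂+k₁·C_R).
Integrating from C_{R0} to C_R: C_T = (1.45/1.92)·ln[(1.45+1.92·6.81)/(1.45+1.92·1.55)] = 0.7552·ln(14.53/4.418) = 0.8988 mol/L.
Then C_S = (C_{R0}−C_R) − C_T = 5.264 − 0.8988 = 4.365 mol/L.

4.37 mol/L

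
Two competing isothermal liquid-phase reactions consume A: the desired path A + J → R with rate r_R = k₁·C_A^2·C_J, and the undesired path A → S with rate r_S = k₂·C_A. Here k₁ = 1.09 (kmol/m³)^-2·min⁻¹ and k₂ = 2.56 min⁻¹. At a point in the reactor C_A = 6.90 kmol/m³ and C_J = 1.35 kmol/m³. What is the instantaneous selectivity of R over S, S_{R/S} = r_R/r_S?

3.97

S_{R/S} = r_R/r_S = (k₁·C_A^2·C_J)/(k₂·C_A) = (k₁/k₂)·C_A·C_J.
= (1.09×6.900^2×1.350) / (2.56×6.900) = 70.06/17.66 = 3.97.
Since the desired path is higher order in A, keeping C_A high (PFR or concentrated feed) favours R.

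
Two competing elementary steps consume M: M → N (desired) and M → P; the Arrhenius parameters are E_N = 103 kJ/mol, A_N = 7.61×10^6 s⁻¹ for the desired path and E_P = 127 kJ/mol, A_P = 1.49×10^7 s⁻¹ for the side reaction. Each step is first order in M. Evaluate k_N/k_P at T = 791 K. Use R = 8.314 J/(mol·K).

With equal orders, S_{N/P} = k_N/k_P = (A_N/A_P)·exp[(E_P−E_N)/(RT)].
(E_P−E_N)/(RT) = (127−103)×10³/(8.314×791) = 24000/6576 = 3.649.
k_N/k_P = (7.61×10^6/1.49×10^7)·exp(3.649) = 0.5107 × 38.45 = 19.6.
Since E_N < E_P, lowering the temperature improves selectivity toward N.

19.6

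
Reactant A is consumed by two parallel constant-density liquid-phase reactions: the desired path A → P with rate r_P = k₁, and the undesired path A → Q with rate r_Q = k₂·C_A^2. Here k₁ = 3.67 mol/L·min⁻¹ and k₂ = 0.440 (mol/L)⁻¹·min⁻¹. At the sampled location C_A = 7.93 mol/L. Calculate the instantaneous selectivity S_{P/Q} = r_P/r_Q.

0.133

S_{P/Q} = r_P/r_Q = (k₁)/(k₂·C_A^2) = (k₁/k₂)·C_A^-2.
= (3.67) / (0.440×7.930^2) = 3.670/27.67 = 0.133.
The undesired path is higher order in A, so low C_A (CSTR or dilute feed) favours P.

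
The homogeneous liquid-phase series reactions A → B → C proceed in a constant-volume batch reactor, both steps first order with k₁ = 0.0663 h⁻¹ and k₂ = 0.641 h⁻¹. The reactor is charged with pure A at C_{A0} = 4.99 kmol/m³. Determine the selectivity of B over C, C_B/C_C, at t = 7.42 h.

0.218

The intermediate concentration in a first-order A→B→C sequence is C_B = k₁C_{A0}(e^(−k₁t) − e^(−k₂t))/(k₂−k₁).
e^(−k₁t) = e^(−0.0663×7.42) = e^(−0.4919) = 0.6114; e^(−k₂t) = e^(−4.756) = 0.008598.
C_B = 0.0663×4.99/(0.641−0.0663) × (0.6114−0.008598) = 0.5757×0.6028 = 0.3470 kmol/m³.
C_A = C_{A0}e^(−k₁t) = 3.051 kmol/m³, so C_C = C_{A0}−C_A−C_B = 1.592 kmol/m³; C_B/C_C = 0.218.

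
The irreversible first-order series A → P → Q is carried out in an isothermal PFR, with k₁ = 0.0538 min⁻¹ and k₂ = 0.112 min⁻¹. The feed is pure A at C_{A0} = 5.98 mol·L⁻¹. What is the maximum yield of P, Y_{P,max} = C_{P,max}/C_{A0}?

0.244

Evaluating C_P at τ_opt = ln(k₂/k₁)/(k₂−k₁) gives C_{P,max}/C_{A0} = (k₁/k₂)^[k₂/(k₂−k₁)].
= (0.0538/0.112)^(0.112/(0.112−0.0538)) = (0.4804)^(1.924) = 0.2439.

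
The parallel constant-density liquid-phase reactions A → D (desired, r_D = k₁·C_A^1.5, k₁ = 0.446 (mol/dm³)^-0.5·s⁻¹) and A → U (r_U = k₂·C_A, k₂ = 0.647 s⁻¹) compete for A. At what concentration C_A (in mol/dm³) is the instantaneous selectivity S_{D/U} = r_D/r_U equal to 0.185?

0.0720 mol/dm³

S_{D/U} = (k₁/k₂)·C_A^0.5 ⇒ C_A = (S·k₂/k₁)^(2).
= (0.185×0.647/0.446)^(2) = (0.2684)^(2) = 0.0720 mol/dm³.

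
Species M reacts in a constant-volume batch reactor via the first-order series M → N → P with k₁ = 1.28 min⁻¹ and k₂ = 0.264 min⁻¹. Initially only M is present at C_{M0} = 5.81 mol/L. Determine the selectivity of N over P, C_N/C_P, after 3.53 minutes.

The intermediate concentration in a first-order A→B→C sequence is C_N = k₁C_{M0}(e^(−k₁t) − e^(−k₂t))/(k₂−k₁).
e^(−k₁t) = e^(−1.28×3.53) = e^(−4.518) = 0.01091; e^(−k₂t) = e^(−0.9319) = 0.3938.
C_N = 1.28×5.81/(0.264−1.28) × (0.01091−0.3938) = (-7.320)×(-0.3829) = 2.803 mol/L.
C_M = C_{M0}e^(−k₁t) = 0.06337 mol/L, so C_P = C_{M0}−C_M−C_N = 2.944 mol/L; C_N/C_P = 0.952.

0.952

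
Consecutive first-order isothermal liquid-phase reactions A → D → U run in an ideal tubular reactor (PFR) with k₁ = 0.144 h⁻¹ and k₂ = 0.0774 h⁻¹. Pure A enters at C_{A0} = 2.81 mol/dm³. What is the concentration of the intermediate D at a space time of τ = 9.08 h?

For first-order series with pure A initially, C_D(τ) = k₁C_{A0}/(k₂−k₁)·(e^(−k₁τ) − e^(−k₂τ)).
e^(−k₁τ) = e^(−0.144×9.08) = e^(−1.308) = 0.2705; e^(−k₂τ) = e^(−0.7028) = 0.4952.
C_D = 0.144×2.81/(0.0774−0.144) × (0.2705−0.4952) = (-6.076)×(-0.2247) = 1.365 mol/dm³.

1.37 mol/dm³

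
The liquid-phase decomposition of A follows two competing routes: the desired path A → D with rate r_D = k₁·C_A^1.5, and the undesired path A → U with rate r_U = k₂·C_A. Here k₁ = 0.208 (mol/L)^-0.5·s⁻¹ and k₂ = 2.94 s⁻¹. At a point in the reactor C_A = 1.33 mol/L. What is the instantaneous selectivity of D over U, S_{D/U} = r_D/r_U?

0.0816

S_{D/U} = r_D/r_U = (k₁·C_A^1.5)/(k₂·C_A) = (k₁/k₂)·C_A^0.5.
= (0.208×1.330^1.5) / (2.94×1.330) = 0.3190/3.910 = 0.0816.
Since the desired path is higher order in A, keeping C_A high (PFR or concentrated feed) favours D.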